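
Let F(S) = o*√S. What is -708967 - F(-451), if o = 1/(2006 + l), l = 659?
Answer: -708967 - I*√451/2665 ≈ -7.0897e+5 - 0.0079688*I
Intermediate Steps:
o = 1/2665 (o = 1/(2006 + 659) = 1/2665 ≈ 0.00037523)
F(S) = √S/2665
-708967 - F(-451) = -708967 - √(-451)/2665 = -708967 - I*√451/2665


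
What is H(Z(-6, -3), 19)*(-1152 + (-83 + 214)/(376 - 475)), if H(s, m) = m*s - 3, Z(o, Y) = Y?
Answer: 2283580/33 ≈ 69199.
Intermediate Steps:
H(s, m) = -3 + m*s
H(Z(-6, -3), 19)*(-1152 + (-83 + 214)/(376 - 475)) = (-3 + 19*(-3))*(-1152 + (-83 + 214)/(376 - 475)) = (-3 - 57)*(-1152 + 131/(-99)) = -60*(-1152 + 131*(-1/99)) = -60*(-1152 - 131/99) = -60*(-114179/99) = 2283580/33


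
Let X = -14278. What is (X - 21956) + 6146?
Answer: -30088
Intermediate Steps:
(X - 21956) + 6146 = (-14278 - 21956) + 6146 = -36234 + 6146 = -30088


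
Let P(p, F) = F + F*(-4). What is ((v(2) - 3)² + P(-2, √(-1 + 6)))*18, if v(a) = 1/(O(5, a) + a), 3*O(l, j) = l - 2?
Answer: 128 - 54*√5 ≈ 7.2523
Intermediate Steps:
O(l, j) = -⅔ + l/3 (O(l, j) = (l - 2)/3 = (-2 + l)/3 = -⅔ + l/3)
P(p, F) = -3*F (P(p, F) = F - 4*F = -3*F)
v(a) = 1/(1 + a) (v(a) = 1/((-⅔ + (⅓)*5) + a) = 1/((-⅔ + 5/3) + a) = 1/(1 + a))
((v(2) - 3)² + P(-2, √(-1 + 6)))*18 = ((1/(1 + 2) - 3)² - 3*√(-1 + 6))*18 = ((1/3 - 3)² - 3*√5)*18 = ((⅓ - 3)² - 3*√5)*18 = ((-8/3)² - 3*√5)*18 = (64/9 - 3*√5)*18 = 128 - 54*√5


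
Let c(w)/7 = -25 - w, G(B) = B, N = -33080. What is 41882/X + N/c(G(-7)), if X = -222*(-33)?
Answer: 764263/2849 ≈ 268.26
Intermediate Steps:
c(w) = -175 - 7*w (c(w) = 7*(-25 - w) = -175 - 7*w)
X = 7326
41882/X + N/c(G(-7)) = 41882/7326 - 33080/(-175 - 7*(-7)) = 41882*(1/7326) - 33080/(-175 + 49) = 20941/3663 - 33080/(-126) = 20941/3663 - 33080*(-1/126) = 20941/3663 + 16540/63 = 764263/2849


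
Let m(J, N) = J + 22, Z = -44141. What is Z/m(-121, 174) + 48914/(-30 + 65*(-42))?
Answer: 19497779/45540 ≈ 428.15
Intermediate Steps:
m(J, N) = 22 + J
Z/m(-121, 174) + 48914/(-30 + 65*(-42)) = -44141/(22 - 121) + 48914/(-30 + 65*(-42)) = -44141/(-99) + 48914/(-30 - 2730) = -44141*(-1/99) + 48914/(-2760) = 44141/99 + 48914*(-1/2760) = 44141/99 - 24457/1380 = 19497779/45540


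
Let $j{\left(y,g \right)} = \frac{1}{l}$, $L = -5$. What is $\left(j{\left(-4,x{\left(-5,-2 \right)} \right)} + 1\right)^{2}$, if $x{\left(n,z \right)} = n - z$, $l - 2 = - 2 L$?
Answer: $\frac{169}{144} \approx 1.1736$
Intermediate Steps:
$l = 12$ ($l = 2 - -10 = 2 + 10 = 12$)
$j{\left(y,g \right)} = \frac{1}{12}$
$\left(j{\left(-4,x{\left(-5,-2 \right)} \right)} + 1\right)^{2} = \left(\frac{1}{12} + 1\right)^{2} = \left(\frac{13}{12}\right)^{2} = \frac{169}{144}$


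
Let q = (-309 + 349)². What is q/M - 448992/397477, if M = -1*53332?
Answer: -6145401136/5299560841 ≈ -1.1596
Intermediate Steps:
q = 1600 (q = 40² = 1600)
M = -53332
q/M - 448992/397477 = 1600/(-53332) - 448992/397477 = 1600*(-1/53332) - 448992*1/397477 = -400/13333 - 448992/397477 = -6145401136/5299560841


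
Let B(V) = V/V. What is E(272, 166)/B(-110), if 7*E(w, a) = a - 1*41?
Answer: 125/7 ≈ 17.857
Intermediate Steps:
B(V) = 1
E(w, a) = -41/7 + a/7 (E(w, a) = (a - 1*41)/7 = (a - 41)/7 = (-41 + a)/7 = -41/7 + a/7)
E(272, 166)/B(-110) = (-41/7 + (1/7)*166)/1 = (-41/7 + 166/7)*1 = (125/7)*1 = 125/7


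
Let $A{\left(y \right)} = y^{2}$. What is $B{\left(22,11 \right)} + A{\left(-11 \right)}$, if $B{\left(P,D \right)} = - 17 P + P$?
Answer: $-231$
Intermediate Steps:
$B{\left(P,D \right)} = - 16 P$
$B{\left(22,11 \right)} + A{\left(-11 \right)} = \left(-16\right) 22 + \left(-11\right)^{2} = -352 + 121 = -231$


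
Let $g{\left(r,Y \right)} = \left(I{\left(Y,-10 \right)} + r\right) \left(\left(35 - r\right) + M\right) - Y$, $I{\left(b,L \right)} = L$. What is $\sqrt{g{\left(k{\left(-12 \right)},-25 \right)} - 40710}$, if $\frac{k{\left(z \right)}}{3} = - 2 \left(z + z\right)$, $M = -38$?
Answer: $i \sqrt{60383} \approx 245.73 i$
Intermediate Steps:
$k{\left(z \right)} = - 12 z$ ($k{\left(z \right)} = 3 \left(- 2 \left(z + z\right)\right) = 3 \left(- 2 \cdot 2 z\right) = 3 \left(- 4 z\right) = - 12 z$)
$g{\left(r,Y \right)} = - Y + \left(-10 + r\right) \left(-3 - r\right)$ ($g{\left(r,Y \right)} = \left(-10 + r\right) \left(\left(35 - r\right) - 38\right) - Y = \left(-10 + r\right) \left(-3 - r\right) - Y = - Y + \left(-10 + r\right) \left(-3 - r\right)$)
$\sqrt{g{\left(k{\left(-12 \right)},-25 \right)} - 40710} = \sqrt{\left(30 - -25 - \left(\left(-12\right) \left(-12\right)\right)^{2} + 7 \left(\left(-12\right) \left(-12\right)\right)\right) - 40710} = \sqrt{\left(30 + 25 - 144^{2} + 7 \cdot 144\right) - 40710} = \sqrt{\left(30 + 25 - 20736 + 1008\right) - 40710} = \sqrt{-19673 - 40710} = \sqrt{-60383} = i \sqrt{60383}$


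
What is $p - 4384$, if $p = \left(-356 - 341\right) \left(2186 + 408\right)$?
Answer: $-1812402$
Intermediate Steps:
$p = -1808018$ ($p = \left(-697\right) 2594 = -1808018$)
$p - 4384 = -1808018 - 4384 = -1812402$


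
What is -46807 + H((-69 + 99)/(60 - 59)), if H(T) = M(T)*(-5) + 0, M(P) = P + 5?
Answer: -46982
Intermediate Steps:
M(P) = 5 + P
H(T) = -25 - 5*T (H(T) = (5 + T)*(-5) + 0 = (-25 - 5*T) + 0 = -25 - 5*T)
-46807 + H((-69 + 99)/(60 - 59)) = -46807 + (-25 - 5*(-69 + 99)/(60 - 59)) = -46807 + (-25 - 150/1) = -46807 + (-25 - 150) = -46807 - 175 = -46982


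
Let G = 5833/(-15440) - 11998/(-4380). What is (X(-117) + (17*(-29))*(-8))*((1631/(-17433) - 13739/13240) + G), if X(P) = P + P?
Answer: 2968473123234493/650384645976 ≈ 4564.2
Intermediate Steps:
X(P) = 2*P
G = 7985029/3381360 (G = 5833*(-1/15440) - 11998*(-1/4380) = -5833/15440 + 5999/2190 = 7985029/3381360 ≈ 2.3615)
(X(-117) + (17*(-29))*(-8))*((1631/(-17433) - 13739/13240) + G) = (2*(-117) + (17*(-29))*(-8))*((1631/(-17433) - 13739/13240) + 7985029/3381360) = (-234 - 493*(-8))*((1631*(-1/17433) - 13739*1/13240) + 7985029/3381360) = (-234 + 3944)*((-1631/17433 - 13739/13240) + 7985029/3381360) = 3710*(-261106427/230812920 + 7985029/3381360) = 3710*(8001275264783/6503846459760) = 2968473123234493/650384645976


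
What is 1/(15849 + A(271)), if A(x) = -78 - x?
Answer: 1/15500 ≈ 6.4516e-5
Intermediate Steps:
1/(15849 + A(271)) = 1/(15849 + (-78 - 1*271)) = 1/(15849 + (-78 - 271)) = 1/(15849 - 349) = 1/15500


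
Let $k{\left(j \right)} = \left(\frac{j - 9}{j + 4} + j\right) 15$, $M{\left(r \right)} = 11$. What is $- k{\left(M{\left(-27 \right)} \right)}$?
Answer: $-167$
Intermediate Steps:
$k{\left(j \right)} = 15 j + \frac{15 \left(-9 + j\right)}{4 + j}$ ($k{\left(j \right)} = \left(\frac{-9 + j}{4 + j} + j\right) 15 = \left(j + \frac{-9 + j}{4 + j}\right) 15 = 15 j + \frac{15 \left(-9 + j\right)}{4 + j}$)
$- k{\left(M{\left(-27 \right)} \right)} = - \frac{15 \left(-9 + 11^{2} + 5 \cdot 11\right)}{4 + 11} = - \frac{15 \left(-9 + 121 + 55\right)}{15} = - \frac{15 \cdot 167}{15} = \left(-1\right) 167 = -167$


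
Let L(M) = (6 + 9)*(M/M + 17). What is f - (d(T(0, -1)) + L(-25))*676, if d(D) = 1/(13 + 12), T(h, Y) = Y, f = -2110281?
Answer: -57320701/25 ≈ -2.2928e+6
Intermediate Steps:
d(D) = 1/25
L(M) = 270 (L(M) = 15*(1 + 17) = 15*18 = 270)
f - (d(T(0, -1)) + L(-25))*676 = -2110281 - (1/25 + 270)*676 = -2110281 - 6751*676/25 = -2110281 - 1*4563676/25 = -2110281 - 4563676/25 = -57320701/25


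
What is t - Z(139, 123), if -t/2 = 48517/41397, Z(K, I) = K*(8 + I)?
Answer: -753895007/41397 ≈ -18211.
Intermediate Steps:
t = -97034/41397 ≈ -2.3440
t - Z(139, 123) = -97034/41397 - 139*(8 + 123) = -97034/41397 - 139*131 = -97034/41397 - 1*18209 = -97034/41397 - 18209 = -753895007/41397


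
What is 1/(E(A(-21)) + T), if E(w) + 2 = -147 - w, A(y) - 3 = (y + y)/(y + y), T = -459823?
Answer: -1/459976 ≈ -2.1740e-6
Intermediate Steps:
A(y) = 4 (A(y) = 3 + (y + y)/(y + y) = 3 + (2*y)/((2*y)) = 3 + (2*y)*(1/(2*y)) = 3 + 1 = 4)
E(w) = -149 - w (E(w) = -2 + (-147 - w) = -149 - w)
1/(E(A(-21)) + T) = 1/((-149 - 1*4) - 459823) = 1/((-149 - 4) - 459823) = 1/(-153 - 459823) = 1/(-459976) = -1/459976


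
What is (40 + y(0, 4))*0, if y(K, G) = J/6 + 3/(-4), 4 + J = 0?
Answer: 0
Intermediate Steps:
J = -4 (J = -4 + 0 = -4)
y(K, G) = -17/12 (y(K, G) = -4/6 + 3/(-4) = -4*⅙ + 3*(-¼) = -⅔ - ¾ = -17/12)
(40 + y(0, 4))*0 = (40 - 17/12)*0 = (463/12)*0 = 0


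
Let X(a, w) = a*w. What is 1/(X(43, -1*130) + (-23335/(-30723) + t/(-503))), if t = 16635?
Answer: -15453669/86885349310 ≈ -0.00017786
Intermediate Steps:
1/(X(43, -1*130) + (-23335/(-30723) + t/(-503))) = 1/(43*(-1*130) + (-23335/(-30723) + 16635/(-503))) = 1/(43*(-130) + (-23335*(-1/30723) + 16635*(-1/503))) = 1/(-5590 + (23335/30723 - 16635/503)) = 1/(-5590 - 499339600/15453669) = 1/(-86885349310/15453669) = -15453669/86885349310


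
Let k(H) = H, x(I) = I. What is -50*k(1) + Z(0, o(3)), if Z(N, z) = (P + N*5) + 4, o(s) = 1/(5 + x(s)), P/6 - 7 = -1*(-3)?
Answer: 14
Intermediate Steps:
P = 60 (P = 42 + 6*(-1*(-3)) = 42 + 6*3 = 42 + 18 = 60)
o(s) = 1/(5 + s)
Z(N, z) = 64 + 5*N (Z(N, z) = (60 + N*5) + 4 = (60 + 5*N) + 4 = 64 + 5*N)
-50*k(1) + Z(0, o(3)) = -50*1 + (64 + 5*0) = -50 + (64 + 0) = -50 + 64 = 14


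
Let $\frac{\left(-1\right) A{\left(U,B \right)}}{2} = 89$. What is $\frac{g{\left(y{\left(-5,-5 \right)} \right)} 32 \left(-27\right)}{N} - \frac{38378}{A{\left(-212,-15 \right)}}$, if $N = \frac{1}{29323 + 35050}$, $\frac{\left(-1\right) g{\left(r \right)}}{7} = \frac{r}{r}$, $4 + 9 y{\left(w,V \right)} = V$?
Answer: $\frac{34650202645}{89} \approx 3.8933 \cdot 10^{8}$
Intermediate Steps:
$y{\left(w,V \right)} = - \frac{4}{9} + \frac{V}{9}$
$g{\left(r \right)} = -7$ ($g{\left(r \right)} = - 7 \frac{r}{r} = \left(-7\right) 1 = -7$)
$A{\left(U,B \right)} = -178$ ($A{\left(U,B \right)} = \left(-2\right) 89 = -178$)
$N = \frac{1}{64373} \approx 1.5534 \cdot 10^{-5}$
$\frac{g{\left(y{\left(-5,-5 \right)} \right)} 32 \left(-27\right)}{N} - \frac{38378}{A{\left(-212,-15 \right)}} = \left(-7\right) 32 \left(-27\right) \frac{1}{\frac{1}{64373}} - \frac{38378}{-178} = \left(-224\right) \left(-27\right) 64373 - - \frac{19189}{89} = 6048 \cdot 64373 + \frac{19189}{89} = 389327904 + \frac{19189}{89} = \frac{34650202645}{89}$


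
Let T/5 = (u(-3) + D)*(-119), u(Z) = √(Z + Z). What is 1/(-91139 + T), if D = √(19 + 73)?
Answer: -1/(91139 + 1190*√23 + 595*I*√6) ≈ -1.0323e-5 + 1.5536e-7*I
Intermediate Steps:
u(Z) = √2*√Z (u(Z) = √(2*Z) = √2*√Z)
D = 2*√23 (D = √92 = 2*√23 ≈ 9.5917)
T = -1190*√23 - 595*I*√6 (T = 5*((√2*√(-3) + 2*√23)*(-119)) = 5*((√2*(I*√3) + 2*√23)*(-119)) = 5*((I*√6 + 2*√23)*(-119)) = 5*((2*√23 + I*√6)*(-119)) = 5*(-238*√23 - 119*I*√6) = -1190*√23 - 595*I*√6 ≈ -5707.0 - 1457.4*I)
1/(-91139 + T) = 1/(-91139 + (-1190*√23 - 595*I*√6)) = 1/(-91139 - 1190*√23 - 595*I*√6)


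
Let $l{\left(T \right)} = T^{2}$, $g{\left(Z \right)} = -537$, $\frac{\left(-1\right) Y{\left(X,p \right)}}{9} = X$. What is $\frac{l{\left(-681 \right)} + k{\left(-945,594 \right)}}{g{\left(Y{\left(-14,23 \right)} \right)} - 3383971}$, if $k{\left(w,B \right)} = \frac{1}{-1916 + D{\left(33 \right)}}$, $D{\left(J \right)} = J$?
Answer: $- \frac{436630981}{3186514282} \approx -0.13702$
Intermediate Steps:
$Y{\left(X,p \right)} = - 9 X$
$k{\left(w,B \right)} = - \frac{1}{1883}$ ($k{\left(w,B \right)} = \frac{1}{-1916 + 33} = \frac{1}{-1883} = - \frac{1}{1883}$)
$\frac{l{\left(-681 \right)} + k{\left(-945,594 \right)}}{g{\left(Y{\left(-14,23 \right)} \right)} - 3383971} = \frac{\left(-681\right)^{2} - \frac{1}{1883}}{-537 - 3383971} = \frac{463761 - \frac{1}{1883}}{-3384508} = \frac{873261962}{1883} \left(- \frac{1}{3384508}\right) = - \frac{436630981}{3186514282}$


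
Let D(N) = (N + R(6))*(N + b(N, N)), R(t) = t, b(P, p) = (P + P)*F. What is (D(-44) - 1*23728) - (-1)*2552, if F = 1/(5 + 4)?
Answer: -172192/9 ≈ -19132.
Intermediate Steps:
F = 1/9 ≈ 0.11111
b(P, p) = 2*P/9 (b(P, p) = (P + P)*(1/9) = (2*P)*(1/9) = 2*P/9)
D(N) = 11*N*(6 + N)/9 (D(N) = (N + 6)*(N + 2*N/9) = (6 + N)*(11*N/9) = 11*N*(6 + N)/9)
(D(-44) - 1*23728) - (-1)*2552 = ((11/9)*(-44)*(6 - 44) - 1*23728) - (-1)*2552 = ((11/9)*(-44)*(-38) - 23728) - 1*(-2552) = (18392/9 - 23728) + 2552 = -195160/9 + 2552 = -172192/9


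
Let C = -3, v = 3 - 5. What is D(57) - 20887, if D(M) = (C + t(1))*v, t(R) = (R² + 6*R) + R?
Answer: -20897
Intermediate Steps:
t(R) = R² + 7*R
v = -2
D(M) = -10 (D(M) = (-3 + 1*(7 + 1))*(-2) = (-3 + 1*8)*(-2) = (-3 + 8)*(-2) = 5*(-2) = -10)
D(57) - 20887 = -10 - 20887 = -20897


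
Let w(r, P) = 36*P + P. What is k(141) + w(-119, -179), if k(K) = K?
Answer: -6482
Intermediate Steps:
w(r, P) = 37*P
k(141) + w(-119, -179) = 141 + 37*(-179) = 141 - 6623 = -6482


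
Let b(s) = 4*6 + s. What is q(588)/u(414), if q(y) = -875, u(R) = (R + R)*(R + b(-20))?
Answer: -875/346104 ≈ -0.0025281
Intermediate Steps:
b(s) = 24 + s
u(R) = 2*R*(4 + R) (u(R) = (R + R)*(R + (24 - 20)) = (2*R)*(R + 4) = (2*R)*(4 + R) = 2*R*(4 + R))
q(588)/u(414) = -875*1/(828*(4 + 414)) = -875/(2*414*418) = -875/346104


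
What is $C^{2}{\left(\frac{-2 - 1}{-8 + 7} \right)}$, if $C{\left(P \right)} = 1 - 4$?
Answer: $9$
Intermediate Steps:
$C{\left(P \right)} = -3$
$C^{2}{\left(\frac{-2 - 1}{-8 + 7} \right)} = \left(-3\right)^{2} = 9$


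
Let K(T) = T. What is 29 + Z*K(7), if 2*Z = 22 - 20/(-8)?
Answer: 459/4 ≈ 114.75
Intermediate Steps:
Z = 49/4 (Z = (22 - 20/(-8))/2 = (22 - 20*(-⅛))/2 = (22 + 5/2)/2 = (½)*(49/2) = 49/4 ≈ 12.250)
29 + Z*K(7) = 29 + (49/4)*7 = 29 + 343/4 = 459/4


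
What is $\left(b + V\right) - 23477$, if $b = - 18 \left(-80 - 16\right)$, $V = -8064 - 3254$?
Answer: $-33067$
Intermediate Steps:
$V = -11318$ ($V = -8064 - 3254 = -11318$)
$b = 1728$ ($b = \left(-18\right) \left(-96\right) = 1728$)
$\left(b + V\right) - 23477 = \left(1728 - 11318\right) - 23477 = -9590 - 23477 = -33067$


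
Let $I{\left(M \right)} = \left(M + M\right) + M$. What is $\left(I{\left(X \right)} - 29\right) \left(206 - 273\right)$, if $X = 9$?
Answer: $134$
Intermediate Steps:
$I{\left(M \right)} = 3 M$ ($I{\left(M \right)} = 2 M + M = 3 M$)
$\left(I{\left(X \right)} - 29\right) \left(206 - 273\right) = \left(3 \cdot 9 - 29\right) \left(206 - 273\right) = \left(27 - 29\right) \left(-67\right) = \left(-2\right) \left(-67\right) = 134$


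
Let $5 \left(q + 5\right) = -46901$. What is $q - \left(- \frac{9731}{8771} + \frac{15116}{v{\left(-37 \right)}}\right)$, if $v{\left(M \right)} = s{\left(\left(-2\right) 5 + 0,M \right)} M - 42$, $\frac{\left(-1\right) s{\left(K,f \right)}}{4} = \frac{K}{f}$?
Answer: $- \frac{80083201}{43855} \approx -1826.1$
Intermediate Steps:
$q = - \frac{46926}{5}$ ($q = -5 + \frac{1}{5} \left(-46901\right) = -5 - \frac{46901}{5} = - \frac{46926}{5} \approx -9385.2$)
$s{\left(K,f \right)} = - \frac{4 K}{f}$ ($s{\left(K,f \right)} = - 4 \frac{K}{f} = - \frac{4 K}{f}$)
$v{\left(M \right)} = -2$ ($v{\left(M \right)} = - \frac{4 \left(\left(-2\right) 5 + 0\right)}{M} M - 42 = - \frac{4 \left(-10 + 0\right)}{M} M - 42 = \left(-4\right) \left(-10\right) \frac{1}{M} M - 42 = \frac{40}{M} M - 42 = 40 - 42 = -2$)
$q - \left(- \frac{9731}{8771} + \frac{15116}{v{\left(-37 \right)}}\right) = - \frac{46926}{5} - \left(-7558 - \frac{9731}{8771}\right) = - \frac{46926}{5} - - \frac{66300949}{8771} = - \frac{46926}{5} + \left(\frac{9731}{8771} + 7558\right) = - \frac{46926}{5} + \frac{66300949}{8771} = - \frac{80083201}{43855}$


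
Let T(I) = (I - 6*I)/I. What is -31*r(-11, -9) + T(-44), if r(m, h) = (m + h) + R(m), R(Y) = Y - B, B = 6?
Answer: 1142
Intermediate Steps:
R(Y) = -6 + Y (R(Y) = Y - 1*6 = Y - 6 = -6 + Y)
r(m, h) = -6 + h + 2*m (r(m, h) = (m + h) + (-6 + m) = (h + m) + (-6 + m) = -6 + h + 2*m)
T(I) = -5 (T(I) = (-5*I)/I = -5)
-31*r(-11, -9) + T(-44) = -31*(-6 - 9 + 2*(-11)) - 5 = -31*(-6 - 9 - 22) - 5 = -31*(-37) - 5 = 1147 - 5 = 1142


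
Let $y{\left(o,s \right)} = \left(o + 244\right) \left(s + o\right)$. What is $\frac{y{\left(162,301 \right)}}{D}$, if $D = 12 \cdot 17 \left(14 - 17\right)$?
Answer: $- \frac{93989}{306} \approx -307.15$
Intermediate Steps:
$D = -612$ ($D = 204 \left(14 - 17\right) = 204 \left(-3\right) = -612$)
$y{\left(o,s \right)} = \left(244 + o\right) \left(o + s\right)$
$\frac{y{\left(162,301 \right)}}{D} = \frac{162^{2} + 244 \cdot 162 + 244 \cdot 301 + 162 \cdot 301}{-612} = \left(26244 + 39528 + 73444 + 48762\right) \left(- \frac{1}{612}\right) = 187978 \left(- \frac{1}{612}\right) = - \frac{93989}{306}$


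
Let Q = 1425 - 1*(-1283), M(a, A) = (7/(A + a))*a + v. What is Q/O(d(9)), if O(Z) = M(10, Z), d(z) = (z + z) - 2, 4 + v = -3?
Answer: -8801/14 ≈ -628.64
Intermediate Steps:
v = -7 (v = -4 - 3 = -7)
M(a, A) = -7 + 7*a/(A + a) (M(a, A) = (7/(A + a))*a - 7 = 7*a/(A + a) - 7 = -7 + 7*a/(A + a))
Q = 2708 (Q = 1425 + 1283 = 2708)
d(z) = -2 + 2*z (d(z) = 2*z - 2 = -2 + 2*z)
O(Z) = -7*Z/(10 + Z) (O(Z) = -7*Z/(Z + 10) = -7*Z/(10 + Z))
Q/O(d(9)) = 2708/((-7*(-2 + 2*9)/(10 + (-2 + 2*9)))) = 2708/((-7*(-2 + 18)/(10 + (-2 + 18)))) = 2708/((-7*16/(10 + 16))) = 2708/((-7*16/26)) = 2708/((-7*16*1/26)) = 2708/(-56/13) = 2708*(-13/56) = -8801/14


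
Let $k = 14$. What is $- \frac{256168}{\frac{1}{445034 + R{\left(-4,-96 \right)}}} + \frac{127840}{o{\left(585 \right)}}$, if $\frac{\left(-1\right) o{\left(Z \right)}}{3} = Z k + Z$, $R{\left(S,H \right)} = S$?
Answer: $- \frac{600222873161168}{5265} \approx -1.14 \cdot 10^{11}$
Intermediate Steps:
$o{\left(Z \right)} = - 45 Z$ ($o{\left(Z \right)} = - 3 \left(Z 14 + Z\right) = - 3 \left(14 Z + Z\right) = - 3 \cdot 15 Z = - 45 Z$)
$- \frac{256168}{\frac{1}{445034 + R{\left(-4,-96 \right)}}} + \frac{127840}{o{\left(585 \right)}} = - \frac{256168}{\frac{1}{445034 - 4}} + \frac{127840}{\left(-45\right) 585} = - \frac{256168}{\frac{1}{445030}} + \frac{127840}{-26325} = - 256168 \frac{1}{\frac{1}{445030}} + 127840 \left(- \frac{1}{26325}\right) = \left(-256168\right) 445030 - \frac{25568}{5265} = -114002445040 - \frac{25568}{5265} = - \frac{600222873161168}{5265}$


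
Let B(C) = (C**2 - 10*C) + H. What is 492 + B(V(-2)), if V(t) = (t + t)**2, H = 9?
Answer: 597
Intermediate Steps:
V(t) = 4*t**2 (V(t) = (2*t)**2 = 4*t**2)
B(C) = 9 + C**2 - 10*C (B(C) = (C**2 - 10*C) + 9 = 9 + C**2 - 10*C)
492 + B(V(-2)) = 492 + (9 + (4*(-2)**2)**2 - 40*(-2)**2) = 492 + (9 + (4*4)**2 - 40*4) = 492 + (9 + 16**2 - 10*16) = 492 + (9 + 256 - 160) = 492 + 105 = 597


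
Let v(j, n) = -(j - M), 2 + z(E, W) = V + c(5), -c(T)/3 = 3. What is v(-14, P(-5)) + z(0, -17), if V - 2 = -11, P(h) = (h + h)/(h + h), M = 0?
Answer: -6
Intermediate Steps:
c(T) = -9 (c(T) = -3*3 = -9)
P(h) = 1 (P(h) = (2*h)/((2*h)) = (2*h)*(1/(2*h)) = 1)
V = -9 (V = 2 - 11 = -9)
z(E, W) = -20 (z(E, W) = -2 + (-9 - 9) = -2 - 18 = -20)
v(j, n) = -j (v(j, n) = -(j - 1*0) = -(j + 0) = -j)
v(-14, P(-5)) + z(0, -17) = -1*(-14) - 20 = 14 - 20 = -6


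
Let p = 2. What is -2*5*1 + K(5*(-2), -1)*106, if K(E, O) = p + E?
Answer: -858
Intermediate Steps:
K(E, O) = 2 + E
-2*5*1 + K(5*(-2), -1)*106 = -2*5*1 + (2 + 5*(-2))*106 = -10*1 + (2 - 10)*106 = -10 - 8*106 = -10 - 848 = -858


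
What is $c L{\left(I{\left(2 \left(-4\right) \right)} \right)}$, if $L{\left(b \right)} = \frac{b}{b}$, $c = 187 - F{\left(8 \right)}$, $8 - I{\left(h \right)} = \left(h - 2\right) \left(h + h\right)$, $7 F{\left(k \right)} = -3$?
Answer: $\frac{1312}{7} \approx 187.43$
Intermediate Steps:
$F{\left(k \right)} = - \frac{3}{7}$ ($F{\left(k \right)} = \frac{1}{7} \left(-3\right) = - \frac{3}{7}$)
$I{\left(h \right)} = 8 - 2 h \left(-2 + h\right)$ ($I{\left(h \right)} = 8 - \left(h - 2\right) \left(h + h\right) = 8 - \left(-2 + h\right) 2 h = 8 - 2 h \left(-2 + h\right)$)
$c = \frac{1312}{7}$ ($c = 187 - - \frac{3}{7} = 187 + \frac{3}{7} = \frac{1312}{7} \approx 187.43$)
$L{\left(b \right)} = 1$
$c L{\left(I{\left(2 \left(-4\right) \right)} \right)} = \frac{1312}{7} \cdot 1 = \frac{1312}{7}$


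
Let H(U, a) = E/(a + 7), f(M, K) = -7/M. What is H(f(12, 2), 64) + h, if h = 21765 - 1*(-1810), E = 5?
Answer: 1673830/71 ≈ 23575.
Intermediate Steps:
H(U, a) = 5/(7 + a) (H(U, a) = 5/(a + 7) = 5/(7 + a))
h = 23575 (h = 21765 + 1810 = 23575)
H(f(12, 2), 64) + h = 5/(7 + 64) + 23575 = 5/71 + 23575 = 1673830/71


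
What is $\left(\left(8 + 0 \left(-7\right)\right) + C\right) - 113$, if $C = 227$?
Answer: $122$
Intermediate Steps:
$\left(\left(8 + 0 \left(-7\right)\right) + C\right) - 113 = \left(\left(8 + 0 \left(-7\right)\right) + 227\right) - 113 = \left(\left(8 + 0\right) + 227\right) - 113 = \left(8 + 227\right) - 113 = 235 - 113 = 122$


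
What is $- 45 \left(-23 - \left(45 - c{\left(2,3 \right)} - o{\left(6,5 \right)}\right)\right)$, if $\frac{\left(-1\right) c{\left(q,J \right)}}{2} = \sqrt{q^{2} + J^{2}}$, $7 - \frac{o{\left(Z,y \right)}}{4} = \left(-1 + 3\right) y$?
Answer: $3600 + 90 \sqrt{13} \approx 3924.5$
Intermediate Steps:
$o{\left(Z,y \right)} = 28 - 8 y$ ($o{\left(Z,y \right)} = 28 - 4 \left(-1 + 3\right) y = 28 - 4 \cdot 2 y = 28 - 8 y$)
$c{\left(q,J \right)} = - 2 \sqrt{J^{2} + q^{2}}$ ($c{\left(q,J \right)} = - 2 \sqrt{q^{2} + J^{2}} = - 2 \sqrt{J^{2} + q^{2}}$)
$- 45 \left(-23 - \left(45 - c{\left(2,3 \right)} - o{\left(6,5 \right)}\right)\right) = - 45 \left(-23 - \left(57 + 2 \sqrt{3^{2} + 2^{2}}\right)\right) = - 45 \left(-23 - \left(57 + 2 \sqrt{9 + 4}\right)\right) = - 45 \left(-23 - \left(57 + 2 \sqrt{13}\right)\right) = - 45 \left(-80 - 2 \sqrt{13}\right) = 3600 + 90 \sqrt{13}$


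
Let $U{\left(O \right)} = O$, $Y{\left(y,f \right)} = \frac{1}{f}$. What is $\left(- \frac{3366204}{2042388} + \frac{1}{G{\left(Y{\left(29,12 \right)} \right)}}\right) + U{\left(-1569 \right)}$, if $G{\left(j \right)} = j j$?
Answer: $- \frac{242814092}{170199} \approx -1426.6$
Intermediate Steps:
$G{\left(j \right)} = j^{2}$
$\left(- \frac{3366204}{2042388} + \frac{1}{G{\left(Y{\left(29,12 \right)} \right)}}\right) + U{\left(-1569 \right)} = \left(- \frac{3366204}{2042388} + \frac{1}{\left(\frac{1}{12}\right)^{2}}\right) - 1569 = \left(\left(-3366204\right) \frac{1}{2042388} + \frac{1}{\left(\frac{1}{12}\right)^{2}}\right) - 1569 = \left(- \frac{280517}{170199} + \frac{1}{\frac{1}{144}}\right) - 1569 = \left(- \frac{280517}{170199} + 144\right) - 1569 = \frac{24228139}{170199} - 1569 = - \frac{242814092}{170199}$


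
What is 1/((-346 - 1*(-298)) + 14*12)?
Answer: 1/120 ≈ 0.0083333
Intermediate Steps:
1/((-346 - 1*(-298)) + 14*12) = 1/((-346 + 298) + 168) = 1/(-48 + 168) = 1/120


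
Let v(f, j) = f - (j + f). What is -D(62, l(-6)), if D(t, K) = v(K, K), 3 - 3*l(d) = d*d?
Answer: -11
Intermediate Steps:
l(d) = 1 - d²/3 (l(d) = 1 - d*d/3 = 1 - d²/3)
v(f, j) = -j (v(f, j) = f - (f + j) = f + (-f - j) = -j)
D(t, K) = -K
-D(62, l(-6)) = -(-1)*(1 - ⅓*(-6)²) = -(-1)*(1 - ⅓*36) = -(-1)*(1 - 12) = -(-1)*(-11) = -1*11 = -11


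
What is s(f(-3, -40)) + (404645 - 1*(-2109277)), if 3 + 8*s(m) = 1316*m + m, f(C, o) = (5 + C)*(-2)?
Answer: 20106105/8 ≈ 2.5133e+6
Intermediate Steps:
f(C, o) = -10 - 2*C
s(m) = -3/8 + 1317*m/8 (s(m) = -3/8 + (1316*m + m)/8 = -3/8 + (1317*m)/8 = -3/8 + 1317*m/8)
s(f(-3, -40)) + (404645 - 1*(-2109277)) = (-3/8 + 1317*(-10 - 2*(-3))/8) + (404645 - 1*(-2109277)) = (-3/8 + 1317*(-10 + 6)/8) + (404645 + 2109277) = (-3/8 + (1317/8)*(-4)) + 2513922 = (-3/8 - 1317/2) + 2513922 = -5271/8 + 2513922 = 20106105/8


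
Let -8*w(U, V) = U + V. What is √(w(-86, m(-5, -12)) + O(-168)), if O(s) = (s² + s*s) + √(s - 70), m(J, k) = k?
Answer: √(225841 + 4*I*√238)/2 ≈ 237.61 + 0.032463*I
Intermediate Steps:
O(s) = √(-70 + s) + 2*s² (O(s) = (s² + s²) + √(-70 + s) = 2*s² + √(-70 + s) = √(-70 + s) + 2*s²)
w(U, V) = -U/8 - V/8 (w(U, V) = -(U + V)/8 = -U/8 - V/8)
√(w(-86, m(-5, -12)) + O(-168)) = √((-⅛*(-86) - ⅛*(-12)) + (√(-70 - 168) + 2*(-168)²)) = √((43/4 + 3/2) + (√(-238) + 2*28224)) = √(49/4 + (I*√238 + 56448)) = √(49/4 + (56448 + I*√238)) = √(225841/4 + I*√238)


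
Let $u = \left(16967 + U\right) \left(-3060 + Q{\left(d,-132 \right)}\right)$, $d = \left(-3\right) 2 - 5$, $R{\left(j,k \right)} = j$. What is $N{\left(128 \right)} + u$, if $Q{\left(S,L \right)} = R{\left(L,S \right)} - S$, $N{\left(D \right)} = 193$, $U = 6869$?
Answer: $-75822123$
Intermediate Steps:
$d = -11$ ($d = -6 - 5 = -11$)
$Q{\left(S,L \right)} = L - S$
$u = -75822316$ ($u = \left(16967 + 6869\right) \left(-3060 - 121\right) = 23836 \left(-3060 + \left(-132 + 11\right)\right) = 23836 \left(-3060 - 121\right) = 23836 \left(-3181\right) = -75822316$)
$N{\left(128 \right)} + u = 193 - 75822316 = -75822123$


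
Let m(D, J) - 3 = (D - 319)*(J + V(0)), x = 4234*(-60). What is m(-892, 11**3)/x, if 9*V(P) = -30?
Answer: 1205851/190530 ≈ 6.3289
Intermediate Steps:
x = -254040
V(P) = -10/3 (V(P) = (1/9)*(-30) = -10/3)
m(D, J) = 3 + (-319 + D)*(-10/3 + J) (m(D, J) = 3 + (D - 319)*(J - 10/3) = 3 + (-319 + D)*(-10/3 + J))
m(-892, 11**3)/x = (3199/3 - 319*11**3 - 10/3*(-892) - 892*11**3)/(-254040) = (3199/3 - 319*1331 + 8920/3 - 892*1331)*(-1/254040) = (3199/3 - 424589 + 8920/3 - 1187252)*(-1/254040) = -4823404/3*(-1/254040) = 1205851/190530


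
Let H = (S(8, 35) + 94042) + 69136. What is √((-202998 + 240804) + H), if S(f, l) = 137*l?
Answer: √205779 ≈ 453.63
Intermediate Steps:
H = 167973 (H = (137*35 + 94042) + 69136 = (4795 + 94042) + 69136 = 98837 + 69136 = 167973)
√((-202998 + 240804) + H) = √((-202998 + 240804) + 167973) = √(37806 + 167973) = √205779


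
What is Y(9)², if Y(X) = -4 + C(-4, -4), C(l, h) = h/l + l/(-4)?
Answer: 4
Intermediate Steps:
C(l, h) = -l/4 + h/l (C(l, h) = h/l + l*(-¼) = h/l - l/4 = -l/4 + h/l)
Y(X) = -2 (Y(X) = -4 + (-¼*(-4) - 4/(-4)) = -4 + (1 - 4*(-¼)) = -4 + (1 + 1) = -4 + 2 = -2)
Y(9)² = (-2)² = 4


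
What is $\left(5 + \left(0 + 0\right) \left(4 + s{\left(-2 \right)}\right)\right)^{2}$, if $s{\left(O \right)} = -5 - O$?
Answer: $25$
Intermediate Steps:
$\left(5 + \left(0 + 0\right) \left(4 + s{\left(-2 \right)}\right)\right)^{2} = \left(5 + \left(0 + 0\right) \left(4 - 3\right)\right)^{2} = \left(5 + 0 \left(4 + \left(-5 + 2\right)\right)\right)^{2} = \left(5 + 0 \left(4 - 3\right)\right)^{2} = \left(5 + 0 \cdot 1\right)^{2} = \left(5 + 0\right)^{2} = 5^{2} = 25$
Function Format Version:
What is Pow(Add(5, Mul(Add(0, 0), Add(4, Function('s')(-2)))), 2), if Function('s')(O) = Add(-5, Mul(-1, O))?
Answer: 25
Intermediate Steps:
Pow(Add(5, Mul(Add(0, 0), Add(4, Function('s')(-2)))), 2) = Pow(Add(5, Mul(Add(0, 0), Add(4, Add(-5, Mul(-1, -2))))), 2) = Pow(Add(5, Mul(0, Add(4, Add(-5, 2)))), 2) = Pow(Add(5, Mul(0, Add(4, -3))), 2) = Pow(Add(5, Mul(0, 1)), 2) = Pow(Add(5, 0), 2) = Pow(5, 2) = 25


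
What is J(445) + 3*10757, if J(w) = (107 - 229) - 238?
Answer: 31911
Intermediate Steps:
J(w) = -360 (J(w) = -122 - 238 = -360)
J(445) + 3*10757 = -360 + 3*10757 = -360 + 32271 = 31911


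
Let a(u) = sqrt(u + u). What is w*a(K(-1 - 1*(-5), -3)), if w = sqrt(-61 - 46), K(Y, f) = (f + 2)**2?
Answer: I*sqrt(214) ≈ 14.629*I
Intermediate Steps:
K(Y, f) = (2 + f)**2
a(u) = sqrt(2)*sqrt(u) (a(u) = sqrt(2*u) = sqrt(2)*sqrt(u))
w = I*sqrt(107) (w = sqrt(-107) = I*sqrt(107) ≈ 10.344*I)
w*a(K(-1 - 1*(-5), -3)) = (I*sqrt(107))*(sqrt(2)*sqrt((2 - 3)**2)) = (I*sqrt(107))*(sqrt(2)*sqrt((-1)**2)) = (I*sqrt(107))*(sqrt(2)*sqrt(1)) = (I*sqrt(107))*(sqrt(2)*1) = (I*sqrt(107))*sqrt(2) = I*sqrt(214)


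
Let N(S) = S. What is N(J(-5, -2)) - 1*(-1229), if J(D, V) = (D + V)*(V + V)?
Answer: 1257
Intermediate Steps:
J(D, V) = 2*V*(D + V) (J(D, V) = (D + V)*(2*V) = 2*V*(D + V))
N(J(-5, -2)) - 1*(-1229) = 2*(-2)*(-5 - 2) - 1*(-1229) = 2*(-2)*(-7) + 1229 = 28 + 1229 = 1257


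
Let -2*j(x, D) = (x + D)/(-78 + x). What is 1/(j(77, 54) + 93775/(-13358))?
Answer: 6679/390587 ≈ 0.017100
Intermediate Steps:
j(x, D) = -(D + x)/(2*(-78 + x)) (j(x, D) = -(x + D)/(2*(-78 + x)) = -(D + x)/(2*(-78 + x)))
1/(j(77, 54) + 93775/(-13358)) = 1/((-1*54 - 1*77)/(2*(-78 + 77)) + 93775/(-13358)) = 1/((½)*(-54 - 77)/(-1) + 93775*(-1/13358)) = 1/((½)*(-1)*(-131) - 93775/13358) = 1/(131/2 - 93775/13358) = 1/(390587/6679) = 6679/390587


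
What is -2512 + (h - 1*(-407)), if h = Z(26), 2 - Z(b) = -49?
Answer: -2054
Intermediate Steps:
Z(b) = 51 (Z(b) = 2 - 1*(-49) = 2 + 49 = 51)
h = 51
-2512 + (h - 1*(-407)) = -2512 + (51 - 1*(-407)) = -2512 + (51 + 407) = -2512 + 458 = -2054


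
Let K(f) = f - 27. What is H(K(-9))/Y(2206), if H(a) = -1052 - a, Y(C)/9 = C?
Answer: -508/9927 ≈ -0.051174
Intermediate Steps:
Y(C) = 9*C
K(f) = -27 + f
H(K(-9))/Y(2206) = (-1052 - (-27 - 9))/((9*2206)) = (-1052 - 1*(-36))/19854 = (-1052 + 36)*(1/19854) = -1016*1/19854 = -508/9927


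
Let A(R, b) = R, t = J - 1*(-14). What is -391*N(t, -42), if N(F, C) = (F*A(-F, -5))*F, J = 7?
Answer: 3621051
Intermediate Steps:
t = 21 (t = 7 - 1*(-14) = 7 + 14 = 21)
N(F, C) = -F**3 (N(F, C) = (F*(-F))*F = (-F**2)*F = -F**3)
-391*N(t, -42) = -(-391)*21**3 = -(-391)*9261 = -391*(-9261) = 3621051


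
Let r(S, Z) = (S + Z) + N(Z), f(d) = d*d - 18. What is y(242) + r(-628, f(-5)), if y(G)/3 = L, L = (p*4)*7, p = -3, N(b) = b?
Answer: -866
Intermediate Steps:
L = -84 (L = -3*4*7 = -12*7 = -84)
y(G) = -252 (y(G) = 3*(-84) = -252)
f(d) = -18 + d² (f(d) = d² - 18 = -18 + d²)
r(S, Z) = S + 2*Z (r(S, Z) = (S + Z) + Z = S + 2*Z)
y(242) + r(-628, f(-5)) = -252 + (-628 + 2*(-18 + (-5)²)) = -252 + (-628 + 2*(-18 + 25)) = -252 + (-628 + 2*7) = -252 + (-628 + 14) = -252 - 614 = -866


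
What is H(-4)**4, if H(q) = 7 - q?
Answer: 14641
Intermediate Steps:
H(-4)**4 = (7 - 1*(-4))**4 = (7 + 4)**4 = 11**4 = 14641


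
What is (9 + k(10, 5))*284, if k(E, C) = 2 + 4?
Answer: 4260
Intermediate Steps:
k(E, C) = 6
(9 + k(10, 5))*284 = (9 + 6)*284 = 15*284 = 4260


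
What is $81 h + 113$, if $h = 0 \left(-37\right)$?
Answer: $113$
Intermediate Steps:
$h = 0$
$81 h + 113 = 81 \cdot 0 + 113 = 0 + 113 = 113$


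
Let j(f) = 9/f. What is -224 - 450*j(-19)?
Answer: -206/19 ≈ -10.842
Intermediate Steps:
-224 - 450*j(-19) = -224 - 4050/(-19) = -224 - 4050*(-1)/19 = -224 - 450*(-9/19) = -224 + 4050/19 = -206/19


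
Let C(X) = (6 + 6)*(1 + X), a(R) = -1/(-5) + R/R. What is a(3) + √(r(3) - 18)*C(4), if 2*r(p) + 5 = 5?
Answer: 6/5 + 180*I*√2 ≈ 1.2 + 254.56*I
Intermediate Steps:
a(R) = 6/5 (a(R) = -1*(-⅕) + 1 = ⅕ + 1 = 6/5)
r(p) = 0 (r(p) = -5/2 + (½)*5 = -5/2 + 5/2 = 0)
C(X) = 12 + 12*X (C(X) = 12*(1 + X) = 12 + 12*X)
a(3) + √(r(3) - 18)*C(4) = 6/5 + √(0 - 18)*(12 + 12*4) = 6/5 + √(-18)*(12 + 48) = 6/5 + (3*I*√2)*60 = 6/5 + 180*I*√2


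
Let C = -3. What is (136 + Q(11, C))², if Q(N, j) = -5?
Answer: 17161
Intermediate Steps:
(136 + Q(11, C))² = (136 - 5)² = 131² = 17161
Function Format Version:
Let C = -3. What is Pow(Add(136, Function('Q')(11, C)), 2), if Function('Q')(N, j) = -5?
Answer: 17161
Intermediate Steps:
Pow(Add(136, Function('Q')(11, C)), 2) = Pow(Add(136, -5), 2) = Pow(131, 2) = 17161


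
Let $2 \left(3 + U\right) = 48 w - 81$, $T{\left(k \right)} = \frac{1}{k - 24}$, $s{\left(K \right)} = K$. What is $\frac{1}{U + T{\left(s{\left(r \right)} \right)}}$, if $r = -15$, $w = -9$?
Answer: $- \frac{78}{20243} \approx -0.0038532$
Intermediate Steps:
$T{\left(k \right)} = \frac{1}{-24 + k}$
$U = - \frac{519}{2}$ ($U = -3 + \frac{48 \left(-9\right) - 81}{2} = -3 + \frac{-432 - 81}{2} = -3 + \frac{1}{2} \left(-513\right) = -3 - \frac{513}{2} = - \frac{519}{2} \approx -259.5$)
$\frac{1}{U + T{\left(s{\left(r \right)} \right)}} = \frac{1}{- \frac{519}{2} + \frac{1}{-24 - 15}} = \frac{1}{- \frac{519}{2} + \frac{1}{-39}} = \frac{1}{- \frac{519}{2} - \frac{1}{39}} = \frac{1}{- \frac{20243}{78}} = - \frac{78}{20243}$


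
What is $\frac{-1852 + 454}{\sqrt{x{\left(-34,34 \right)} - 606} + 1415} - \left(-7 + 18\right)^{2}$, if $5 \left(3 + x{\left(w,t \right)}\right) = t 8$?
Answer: $\frac{- 121 \sqrt{13865} + 863065 i}{\sqrt{13865} - 7075 i} \approx -121.99 + 0.016439 i$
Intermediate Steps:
$x{\left(w,t \right)} = -3 + \frac{8 t}{5}$ ($x{\left(w,t \right)} = -3 + \frac{t 8}{5} = -3 + \frac{8 t}{5}$)
$\frac{-1852 + 454}{\sqrt{x{\left(-34,34 \right)} - 606} + 1415} - \left(-7 + 18\right)^{2} = \frac{-1852 + 454}{\sqrt{\left(-3 + \frac{8}{5} \cdot 34\right) - 606} + 1415} - \left(-7 + 18\right)^{2} = - \frac{1398}{\sqrt{\left(-3 + \frac{272}{5}\right) - 606} + 1415} - 11^{2} = - \frac{1398}{\sqrt{\frac{257}{5} - 606} + 1415} - 121 = - \frac{1398}{\sqrt{- \frac{2773}{5}} + 1415} - 121 = - \frac{1398}{\frac{i \sqrt{13865}}{5} + 1415} - 121 = - \frac{1398}{1415 + \frac{i \sqrt{13865}}{5}} - 121 = -121 - \frac{1398}{1415 + \frac{i \sqrt{13865}}{5}}$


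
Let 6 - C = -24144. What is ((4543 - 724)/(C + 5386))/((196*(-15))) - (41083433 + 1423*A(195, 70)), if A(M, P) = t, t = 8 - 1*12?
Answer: -1189006715013753/28945280 ≈ -4.1078e+7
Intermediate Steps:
C = 24150 (C = 6 - 1*(-24144) = 6 + 24144 = 24150)
t = -4 (t = 8 - 12 = -4)
A(M, P) = -4
((4543 - 724)/(C + 5386))/((196*(-15))) - (41083433 + 1423*A(195, 70)) = ((4543 - 724)/(24150 + 5386))/((196*(-15))) - 1423/(1/(28871 - 4)) = (3819/29536)/(-2940) - 1423/(1/28867) = (3819*(1/29536))*(-1/2940) - 1423/1/28867 = (3819/29536)*(-1/2940) - 1423*28867 = -1273/28945280 - 41077741 = -1189006715013753/28945280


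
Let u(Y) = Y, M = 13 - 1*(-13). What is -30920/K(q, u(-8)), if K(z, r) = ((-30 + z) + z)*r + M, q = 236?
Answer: 3092/351 ≈ 8.8091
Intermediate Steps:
M = 26 (M = 13 + 13 = 26)
K(z, r) = 26 + r*(-30 + 2*z) (K(z, r) = ((-30 + z) + z)*r + 26 = (-30 + 2*z)*r + 26 = r*(-30 + 2*z) + 26 = 26 + r*(-30 + 2*z))
-30920/K(q, u(-8)) = -30920/(26 - 30*(-8) + 2*(-8)*236) = -30920/(26 + 240 - 3776) = -30920/(-3510) = -30920*(-1/3510) = 3092/351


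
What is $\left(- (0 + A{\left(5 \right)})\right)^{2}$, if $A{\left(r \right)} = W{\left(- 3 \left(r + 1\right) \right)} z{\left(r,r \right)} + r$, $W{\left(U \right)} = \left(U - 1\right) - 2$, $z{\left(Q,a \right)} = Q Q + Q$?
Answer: $390625$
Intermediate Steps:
$z{\left(Q,a \right)} = Q + Q^{2}$ ($z{\left(Q,a \right)} = Q^{2} + Q = Q + Q^{2}$)
$W{\left(U \right)} = -3 + U$ ($W{\left(U \right)} = \left(-1 + U\right) - 2 = -3 + U$)
$A{\left(r \right)} = r + r \left(1 + r\right) \left(-6 - 3 r\right)$ ($A{\left(r \right)} = \left(-3 - 3 \left(r + 1\right)\right) r \left(1 + r\right) + r = \left(-3 - 3 \left(1 + r\right)\right) r \left(1 + r\right) + r = \left(-3 - \left(3 + 3 r\right)\right) r \left(1 + r\right) + r = \left(-6 - 3 r\right) r \left(1 + r\right) + r = r \left(1 + r\right) \left(-6 - 3 r\right) + r = r + r \left(1 + r\right) \left(-6 - 3 r\right)$)
$\left(- (0 + A{\left(5 \right)})\right)^{2} = \left(- (0 + 5 \left(1 - 3 \left(1 + 5\right) \left(2 + 5\right)\right))\right)^{2} = \left(- (0 + 5 \left(1 - 18 \cdot 7\right))\right)^{2} = \left(- (0 + 5 \left(1 - 126\right))\right)^{2} = \left(- (0 + 5 \left(-125\right))\right)^{2} = \left(- (0 - 625)\right)^{2} = \left(\left(-1\right) \left(-625\right)\right)^{2} = 625^{2} = 390625$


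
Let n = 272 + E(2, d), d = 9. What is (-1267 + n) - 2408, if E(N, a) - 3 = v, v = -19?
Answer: -3419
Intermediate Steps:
E(N, a) = -16 (E(N, a) = 3 - 19 = -16)
n = 256 (n = 272 - 16 = 256)
(-1267 + n) - 2408 = (-1267 + 256) - 2408 = -1011 - 2408 = -3419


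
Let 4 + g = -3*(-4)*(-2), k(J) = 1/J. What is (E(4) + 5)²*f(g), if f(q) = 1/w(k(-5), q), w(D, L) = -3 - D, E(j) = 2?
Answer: -35/2 ≈ -17.500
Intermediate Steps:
g = -28 (g = -4 - 3*(-4)*(-2) = -4 + 12*(-2) = -4 - 24 = -28)
f(q) = -5/14 (f(q) = 1/(-3 - 1/(-5)) = 1/(-3 - 1*(-⅕)) = 1/(-3 + ⅕) = 1/(-14/5) = -5/14)
(E(4) + 5)²*f(g) = (2 + 5)²*(-5/14) = 7²*(-5/14) = 49*(-5/14) = -35/2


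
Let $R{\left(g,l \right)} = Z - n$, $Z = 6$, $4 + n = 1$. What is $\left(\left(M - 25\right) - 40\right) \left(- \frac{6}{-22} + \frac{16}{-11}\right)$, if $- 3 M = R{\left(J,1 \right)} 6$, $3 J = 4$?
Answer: $\frac{1079}{11} \approx 98.091$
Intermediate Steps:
$n = -3$ ($n = -4 + 1 = -3$)
$J = \frac{4}{3}$ ($J = \frac{1}{3} \cdot 4 = \frac{4}{3} \approx 1.3333$)
$R{\left(g,l \right)} = 9$ ($R{\left(g,l \right)} = 6 - -3 = 6 + 3 = 9$)
$M = -18$ ($M = - \frac{9 \cdot 6}{3} = \left(- \frac{1}{3}\right) 54 = -18$)
$\left(\left(M - 25\right) - 40\right) \left(- \frac{6}{-22} + \frac{16}{-11}\right) = \left(\left(-18 - 25\right) - 40\right) \left(- \frac{6}{-22} + \frac{16}{-11}\right) = \left(-43 - 40\right) \left(\left(-6\right) \left(- \frac{1}{22}\right) + 16 \left(- \frac{1}{11}\right)\right) = - 83 \left(\frac{3}{11} - \frac{16}{11}\right) = \left(-83\right) \left(- \frac{13}{11}\right) = \frac{1079}{11}$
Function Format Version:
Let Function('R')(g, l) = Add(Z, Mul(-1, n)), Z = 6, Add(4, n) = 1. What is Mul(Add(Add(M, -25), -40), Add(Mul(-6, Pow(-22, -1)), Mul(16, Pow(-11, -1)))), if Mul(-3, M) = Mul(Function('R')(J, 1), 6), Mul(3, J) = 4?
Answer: Rational(1079, 11) ≈ 98.091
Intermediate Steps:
n = -3 (n = Add(-4, 1) = -3)
J = Rational(4, 3) (J = Mul(Rational(1, 3), 4) = Rational(4, 3) ≈ 1.3333)
Function('R')(g, l) = 9 (Function('R')(g, l) = Add(6, Mul(-1, -3)) = Add(6, 3) = 9)
M = -18 (M = Mul(Rational(-1, 3), Mul(9, 6)) = Mul(Rational(-1, 3), 54) = -18)
Mul(Add(Add(M, -25), -40), Add(Mul(-6, Pow(-22, -1)), Mul(16, Pow(-11, -1)))) = Mul(Add(Add(-18, -25), -40), Add(Mul(-6, Pow(-22, -1)), Mul(16, Pow(-11, -1)))) = Mul(Add(-43, -40), Add(Mul(-6, Rational(-1, 22)), Mul(16, Rational(-1, 11)))) = Mul(-83, Add(Rational(3, 11), Rational(-16, 11))) = Mul(-83, Rational(-13, 11)) = Rational(1079, 11)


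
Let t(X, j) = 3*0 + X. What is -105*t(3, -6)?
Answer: -315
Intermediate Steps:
t(X, j) = X (t(X, j) = 0 + X = X)
-105*t(3, -6) = -105*3 = -315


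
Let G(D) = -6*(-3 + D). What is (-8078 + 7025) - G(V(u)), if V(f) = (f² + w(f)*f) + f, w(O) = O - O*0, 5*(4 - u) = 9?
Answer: -24993/25 ≈ -999.72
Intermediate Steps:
u = 11/5 (u = 4 - ⅕*9 = 4 - 9/5 = 11/5 ≈ 2.2000)
w(O) = O (w(O) = O - 1*0 = O + 0 = O)
V(f) = f + 2*f² (V(f) = (f² + f*f) + f = (f² + f²) + f = 2*f² + f = f + 2*f²)
G(D) = 18 - 6*D
(-8078 + 7025) - G(V(u)) = (-8078 + 7025) - (18 - 66*(1 + 2*(11/5))/5) = -1053 - (18 - 66*(1 + 22/5)/5) = -1053 - (18 - 66*27/(5*5)) = -1053 - (18 - 6*297/25) = -1053 - (18 - 1782/25) = -1053 - 1*(-1332/25) = -1053 + 1332/25 = -24993/25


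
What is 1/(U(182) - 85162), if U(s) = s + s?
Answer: -1/84798 ≈ -1.1793e-5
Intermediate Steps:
U(s) = 2*s
1/(U(182) - 85162) = 1/(2*182 - 85162) = 1/(364 - 85162) = 1/(-84798) = -1/84798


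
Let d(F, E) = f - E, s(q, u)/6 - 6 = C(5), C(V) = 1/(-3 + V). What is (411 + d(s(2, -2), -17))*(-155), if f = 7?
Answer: -67425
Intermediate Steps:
s(q, u) = 39 (s(q, u) = 36 + 6/(-3 + 5) = 36 + 6/2 = 36 + 6*(½) = 36 + 3 = 39)
d(F, E) = 7 - E
(411 + d(s(2, -2), -17))*(-155) = (411 + (7 - 1*(-17)))*(-155) = (411 + (7 + 17))*(-155) = (411 + 24)*(-155) = 435*(-155) = -67425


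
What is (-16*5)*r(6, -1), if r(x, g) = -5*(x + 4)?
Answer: 4000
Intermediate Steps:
r(x, g) = -20 - 5*x (r(x, g) = -5*(4 + x) = -20 - 5*x)
(-16*5)*r(6, -1) = (-16*5)*(-20 - 5*6) = -80*(-20 - 30) = -80*(-50) = 4000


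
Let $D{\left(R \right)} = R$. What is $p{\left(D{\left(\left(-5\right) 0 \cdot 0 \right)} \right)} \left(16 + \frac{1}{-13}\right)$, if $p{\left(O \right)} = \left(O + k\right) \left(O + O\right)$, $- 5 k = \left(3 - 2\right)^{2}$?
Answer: $0$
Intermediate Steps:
$k = - \frac{1}{5}$ ($k = - \frac{\left(3 - 2\right)^{2}}{5} = - \frac{1^{2}}{5} = \left(- \frac{1}{5}\right) 1 = - \frac{1}{5} \approx -0.2$)
$p{\left(O \right)} = 2 O \left(- \frac{1}{5} + O\right)$ ($p{\left(O \right)} = \left(O - \frac{1}{5}\right) \left(O + O\right) = \left(- \frac{1}{5} + O\right) 2 O = 2 O \left(- \frac{1}{5} + O\right)$)
$p{\left(D{\left(\left(-5\right) 0 \cdot 0 \right)} \right)} \left(16 + \frac{1}{-13}\right) = \frac{2 \left(-5\right) 0 \cdot 0 \left(-1 + 5 \left(-5\right) 0 \cdot 0\right)}{5} \left(16 + \frac{1}{-13}\right) = \frac{2 \cdot 0 \cdot 0 \left(-1 + 5 \cdot 0 \cdot 0\right)}{5} \left(16 - \frac{1}{13}\right) = \frac{2}{5} \cdot 0 \left(-1 + 5 \cdot 0\right) \frac{207}{13} = \frac{2}{5} \cdot 0 \left(-1 + 0\right) \frac{207}{13} = \frac{2}{5} \cdot 0 \left(-1\right) \frac{207}{13} = 0 \cdot \frac{207}{13} = 0$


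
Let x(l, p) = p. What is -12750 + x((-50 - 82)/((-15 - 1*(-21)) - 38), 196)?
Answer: -12554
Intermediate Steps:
-12750 + x((-50 - 82)/((-15 - 1*(-21)) - 38), 196) = -12750 + 196 = -12554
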